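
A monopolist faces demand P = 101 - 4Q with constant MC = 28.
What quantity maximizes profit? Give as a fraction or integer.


TR = P*Q = (101 - 4Q)Q = 101Q - 4Q^2
MR = dTR/dQ = 101 - 8Q
Set MR = MC:
101 - 8Q = 28
73 = 8Q
Q* = 73/8 = 73/8

73/8


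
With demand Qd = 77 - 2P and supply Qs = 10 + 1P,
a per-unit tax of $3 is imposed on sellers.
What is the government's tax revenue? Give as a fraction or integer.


With tax on sellers, new supply: Qs' = 10 + 1(P - 3)
= 7 + 1P
New equilibrium quantity:
Q_new = 91/3
Tax revenue = tax * Q_new = 3 * 91/3 = 91

91


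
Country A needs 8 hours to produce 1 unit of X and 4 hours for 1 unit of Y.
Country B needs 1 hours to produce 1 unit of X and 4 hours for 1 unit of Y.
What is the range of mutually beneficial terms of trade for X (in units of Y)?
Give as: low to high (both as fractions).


Opportunity cost of X for Country A = hours_X / hours_Y = 8/4 = 2 units of Y
Opportunity cost of X for Country B = hours_X / hours_Y = 1/4 = 1/4 units of Y
Terms of trade must be between the two opportunity costs.
Range: 1/4 to 2

1/4 to 2


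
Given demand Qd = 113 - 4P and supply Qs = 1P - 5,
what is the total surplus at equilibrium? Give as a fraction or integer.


Find equilibrium: 113 - 4P = 1P - 5
113 + 5 = 5P
P* = 118/5 = 118/5
Q* = 1*118/5 - 5 = 93/5
Inverse demand: P = 113/4 - Q/4, so P_max = 113/4
Inverse supply: P = 5 + Q/1, so P_min = 5
CS = (1/2) * 93/5 * (113/4 - 118/5) = 8649/200
PS = (1/2) * 93/5 * (118/5 - 5) = 8649/50
TS = CS + PS = 8649/200 + 8649/50 = 8649/40

8649/40


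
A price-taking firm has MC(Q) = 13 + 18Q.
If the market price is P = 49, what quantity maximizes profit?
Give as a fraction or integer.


In perfect competition, profit is maximized where P = MC.
49 = 13 + 18Q
36 = 18Q
Q* = 36/18 = 2

2


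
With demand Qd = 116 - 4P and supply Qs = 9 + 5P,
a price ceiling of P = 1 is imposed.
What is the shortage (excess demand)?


At P = 1:
Qd = 116 - 4*1 = 112
Qs = 9 + 5*1 = 14
Shortage = Qd - Qs = 112 - 14 = 98

98


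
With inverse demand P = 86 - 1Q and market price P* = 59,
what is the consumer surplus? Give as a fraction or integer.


Maximum willingness to pay (at Q=0): P_max = 86
Quantity demanded at P* = 59:
Q* = (86 - 59)/1 = 27
CS = (1/2) * Q* * (P_max - P*)
CS = (1/2) * 27 * (86 - 59)
CS = (1/2) * 27 * 27 = 729/2

729/2


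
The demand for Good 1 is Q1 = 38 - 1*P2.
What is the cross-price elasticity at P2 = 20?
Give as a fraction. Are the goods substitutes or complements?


dQ1/dP2 = -1
At P2 = 20: Q1 = 38 - 1*20 = 18
Exy = (dQ1/dP2)(P2/Q1) = -1 * 20 / 18 = -10/9
Since Exy < 0, the goods are complements.

-10/9 (complements)


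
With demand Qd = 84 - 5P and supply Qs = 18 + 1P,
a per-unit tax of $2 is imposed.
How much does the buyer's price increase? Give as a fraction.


With a per-unit tax, the buyer's price increase depends on relative slopes.
Supply slope: d = 1, Demand slope: b = 5
Buyer's price increase = d * tax / (b + d)
= 1 * 2 / (5 + 1)
= 2 / 6 = 1/3

1/3


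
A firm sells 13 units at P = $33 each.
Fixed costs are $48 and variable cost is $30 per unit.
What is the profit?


Total Revenue = P * Q = 33 * 13 = $429
Total Cost = FC + VC*Q = 48 + 30*13 = $438
Profit = TR - TC = 429 - 438 = $-9

$-9


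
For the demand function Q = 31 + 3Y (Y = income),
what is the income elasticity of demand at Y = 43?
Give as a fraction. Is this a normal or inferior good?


dQ/dY = 3
At Y = 43: Q = 31 + 3*43 = 160
Ey = (dQ/dY)(Y/Q) = 3 * 43 / 160 = 129/160
Since Ey > 0, this is a normal good.

129/160 (normal good)


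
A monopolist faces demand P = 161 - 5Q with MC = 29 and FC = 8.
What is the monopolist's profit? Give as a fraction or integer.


MR = MC: 161 - 10Q = 29
Q* = 66/5
P* = 161 - 5*66/5 = 95
Profit = (P* - MC)*Q* - FC
= (95 - 29)*66/5 - 8
= 66*66/5 - 8
= 4356/5 - 8 = 4316/5

4316/5


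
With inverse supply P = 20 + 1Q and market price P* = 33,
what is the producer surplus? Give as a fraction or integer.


Minimum supply price (at Q=0): P_min = 20
Quantity supplied at P* = 33:
Q* = (33 - 20)/1 = 13
PS = (1/2) * Q* * (P* - P_min)
PS = (1/2) * 13 * (33 - 20)
PS = (1/2) * 13 * 13 = 169/2

169/2


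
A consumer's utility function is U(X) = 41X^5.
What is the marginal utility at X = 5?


MU = dU/dX = 41*5*X^(5-1)
MU = 205*X^4
At X = 5:
MU = 205 * 5^4
MU = 205 * 625 = 128125

128125


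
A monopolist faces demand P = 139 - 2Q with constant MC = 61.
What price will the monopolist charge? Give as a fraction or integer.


MR = 139 - 4Q
Set MR = MC: 139 - 4Q = 61
Q* = 39/2
Substitute into demand:
P* = 139 - 2*39/2 = 100

100


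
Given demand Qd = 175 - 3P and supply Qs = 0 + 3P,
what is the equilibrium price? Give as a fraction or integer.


At equilibrium, Qd = Qs.
175 - 3P = 0 + 3P
175 - 0 = 3P + 3P
175 = 6P
P* = 175/6 = 175/6

175/6


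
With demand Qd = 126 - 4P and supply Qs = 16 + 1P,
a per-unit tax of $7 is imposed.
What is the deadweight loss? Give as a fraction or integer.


Pre-tax equilibrium quantity: Q* = 38
Post-tax equilibrium quantity: Q_tax = 162/5
Reduction in quantity: Q* - Q_tax = 28/5
DWL = (1/2) * tax * (Q* - Q_tax)
DWL = (1/2) * 7 * 28/5 = 98/5

98/5


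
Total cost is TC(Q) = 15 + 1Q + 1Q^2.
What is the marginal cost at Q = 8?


MC = dTC/dQ = 1 + 2*1*Q
At Q = 8:
MC = 1 + 2*8
MC = 1 + 16 = 17

17


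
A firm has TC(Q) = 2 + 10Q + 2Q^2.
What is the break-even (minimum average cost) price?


AC(Q) = 2/Q + 10 + 2Q
To minimize: dAC/dQ = -2/Q^2 + 2 = 0
Q^2 = 2/2 = 1
Q* = 1
Min AC = 2/1 + 10 + 2*1
Min AC = 2 + 10 + 2 = 14

14


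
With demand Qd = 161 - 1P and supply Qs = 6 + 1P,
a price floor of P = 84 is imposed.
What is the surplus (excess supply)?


At P = 84:
Qd = 161 - 1*84 = 77
Qs = 6 + 1*84 = 90
Surplus = Qs - Qd = 90 - 77 = 13

13


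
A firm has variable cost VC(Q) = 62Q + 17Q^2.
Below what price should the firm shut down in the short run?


AVC(Q) = VC(Q)/Q = 62 + 17Q
AVC is increasing in Q, so minimum AVC is at Q -> 0+.
Min AVC = 62
The firm should shut down if P < 62.

62


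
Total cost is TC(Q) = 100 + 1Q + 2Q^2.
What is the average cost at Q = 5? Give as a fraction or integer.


TC(5) = 100 + 1*5 + 2*5^2
TC(5) = 100 + 5 + 50 = 155
AC = TC/Q = 155/5 = 31

31


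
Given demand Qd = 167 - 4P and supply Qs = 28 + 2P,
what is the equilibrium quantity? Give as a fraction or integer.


First find equilibrium price:
167 - 4P = 28 + 2P
P* = 139/6 = 139/6
Then substitute into demand:
Q* = 167 - 4 * 139/6 = 223/3

223/3


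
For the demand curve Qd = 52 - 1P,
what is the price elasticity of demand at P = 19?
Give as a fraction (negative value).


dQ/dP = -1
At P = 19: Q = 52 - 1*19 = 33
E = (dQ/dP)(P/Q) = (-1)(19/33) = -19/33

-19/33


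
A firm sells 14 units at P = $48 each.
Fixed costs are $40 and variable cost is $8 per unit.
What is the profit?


Total Revenue = P * Q = 48 * 14 = $672
Total Cost = FC + VC*Q = 40 + 8*14 = $152
Profit = TR - TC = 672 - 152 = $520

$520


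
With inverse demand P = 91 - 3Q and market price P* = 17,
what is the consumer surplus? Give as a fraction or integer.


Maximum willingness to pay (at Q=0): P_max = 91
Quantity demanded at P* = 17:
Q* = (91 - 17)/3 = 74/3
CS = (1/2) * Q* * (P_max - P*)
CS = (1/2) * 74/3 * (91 - 17)
CS = (1/2) * 74/3 * 74 = 2738/3

2738/3


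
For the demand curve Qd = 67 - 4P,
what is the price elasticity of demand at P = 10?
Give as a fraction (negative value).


dQ/dP = -4
At P = 10: Q = 67 - 4*10 = 27
E = (dQ/dP)(P/Q) = (-4)(10/27) = -40/27

-40/27


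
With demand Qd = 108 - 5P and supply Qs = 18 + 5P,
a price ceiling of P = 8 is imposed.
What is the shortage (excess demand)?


At P = 8:
Qd = 108 - 5*8 = 68
Qs = 18 + 5*8 = 58
Shortage = Qd - Qs = 68 - 58 = 10

10


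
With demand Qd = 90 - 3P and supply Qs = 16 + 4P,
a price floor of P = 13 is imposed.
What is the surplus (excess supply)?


At P = 13:
Qd = 90 - 3*13 = 51
Qs = 16 + 4*13 = 68
Surplus = Qs - Qd = 68 - 51 = 17

17


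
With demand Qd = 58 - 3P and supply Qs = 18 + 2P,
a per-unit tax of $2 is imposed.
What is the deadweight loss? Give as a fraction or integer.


Pre-tax equilibrium quantity: Q* = 34
Post-tax equilibrium quantity: Q_tax = 158/5
Reduction in quantity: Q* - Q_tax = 12/5
DWL = (1/2) * tax * (Q* - Q_tax)
DWL = (1/2) * 2 * 12/5 = 12/5

12/5


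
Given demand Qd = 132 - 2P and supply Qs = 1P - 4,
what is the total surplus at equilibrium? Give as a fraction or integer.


Find equilibrium: 132 - 2P = 1P - 4
132 + 4 = 3P
P* = 136/3 = 136/3
Q* = 1*136/3 - 4 = 124/3
Inverse demand: P = 66 - Q/2, so P_max = 66
Inverse supply: P = 4 + Q/1, so P_min = 4
CS = (1/2) * 124/3 * (66 - 136/3) = 3844/9
PS = (1/2) * 124/3 * (136/3 - 4) = 7688/9
TS = CS + PS = 3844/9 + 7688/9 = 3844/3

3844/3


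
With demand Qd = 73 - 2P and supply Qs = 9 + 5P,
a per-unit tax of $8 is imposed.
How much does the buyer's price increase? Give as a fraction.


With a per-unit tax, the buyer's price increase depends on relative slopes.
Supply slope: d = 5, Demand slope: b = 2
Buyer's price increase = d * tax / (b + d)
= 5 * 8 / (2 + 5)
= 40 / 7 = 40/7

40/7


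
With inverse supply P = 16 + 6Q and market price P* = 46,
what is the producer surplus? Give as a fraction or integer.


Minimum supply price (at Q=0): P_min = 16
Quantity supplied at P* = 46:
Q* = (46 - 16)/6 = 5
PS = (1/2) * Q* * (P* - P_min)
PS = (1/2) * 5 * (46 - 16)
PS = (1/2) * 5 * 30 = 75

75


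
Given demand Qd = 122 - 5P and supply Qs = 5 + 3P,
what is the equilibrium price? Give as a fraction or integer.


At equilibrium, Qd = Qs.
122 - 5P = 5 + 3P
122 - 5 = 5P + 3P
117 = 8P
P* = 117/8 = 117/8

117/8


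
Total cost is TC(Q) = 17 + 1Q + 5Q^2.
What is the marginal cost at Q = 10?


MC = dTC/dQ = 1 + 2*5*Q
At Q = 10:
MC = 1 + 10*10
MC = 1 + 100 = 101

101


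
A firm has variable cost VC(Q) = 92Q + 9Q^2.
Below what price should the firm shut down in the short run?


AVC(Q) = VC(Q)/Q = 92 + 9Q
AVC is increasing in Q, so minimum AVC is at Q -> 0+.
Min AVC = 92
The firm should shut down if P < 92.

92


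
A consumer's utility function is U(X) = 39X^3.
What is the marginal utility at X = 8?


MU = dU/dX = 39*3*X^(3-1)
MU = 117*X^2
At X = 8:
MU = 117 * 8^2
MU = 117 * 64 = 7488

7488


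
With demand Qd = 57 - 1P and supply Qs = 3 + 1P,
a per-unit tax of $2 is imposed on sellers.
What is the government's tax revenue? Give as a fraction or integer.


With tax on sellers, new supply: Qs' = 3 + 1(P - 2)
= 1 + 1P
New equilibrium quantity:
Q_new = 29
Tax revenue = tax * Q_new = 2 * 29 = 58

58


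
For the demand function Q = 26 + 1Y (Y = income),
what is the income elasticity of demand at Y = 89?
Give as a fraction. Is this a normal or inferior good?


dQ/dY = 1
At Y = 89: Q = 26 + 1*89 = 115
Ey = (dQ/dY)(Y/Q) = 1 * 89 / 115 = 89/115
Since Ey > 0, this is a normal good.

89/115 (normal good)


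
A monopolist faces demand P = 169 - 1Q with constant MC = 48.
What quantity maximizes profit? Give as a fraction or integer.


TR = P*Q = (169 - 1Q)Q = 169Q - 1Q^2
MR = dTR/dQ = 169 - 2Q
Set MR = MC:
169 - 2Q = 48
121 = 2Q
Q* = 121/2 = 121/2

121/2


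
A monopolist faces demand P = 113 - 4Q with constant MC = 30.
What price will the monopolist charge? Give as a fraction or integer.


MR = 113 - 8Q
Set MR = MC: 113 - 8Q = 30
Q* = 83/8
Substitute into demand:
P* = 113 - 4*83/8 = 143/2

143/2


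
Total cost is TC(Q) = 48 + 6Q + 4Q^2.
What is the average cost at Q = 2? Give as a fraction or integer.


TC(2) = 48 + 6*2 + 4*2^2
TC(2) = 48 + 12 + 16 = 76
AC = TC/Q = 76/2 = 38

38


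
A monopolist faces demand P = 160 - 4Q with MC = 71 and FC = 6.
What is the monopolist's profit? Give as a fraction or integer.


MR = MC: 160 - 8Q = 71
Q* = 89/8
P* = 160 - 4*89/8 = 231/2
Profit = (P* - MC)*Q* - FC
= (231/2 - 71)*89/8 - 6
= 89/2*89/8 - 6
= 7921/16 - 6 = 7825/16

7825/16


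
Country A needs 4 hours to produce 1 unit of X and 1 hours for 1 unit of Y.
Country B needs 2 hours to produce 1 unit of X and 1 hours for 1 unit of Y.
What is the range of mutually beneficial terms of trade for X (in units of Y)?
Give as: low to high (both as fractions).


Opportunity cost of X for Country A = hours_X / hours_Y = 4/1 = 4 units of Y
Opportunity cost of X for Country B = hours_X / hours_Y = 2/1 = 2 units of Y
Terms of trade must be between the two opportunity costs.
Range: 2 to 4

2 to 4


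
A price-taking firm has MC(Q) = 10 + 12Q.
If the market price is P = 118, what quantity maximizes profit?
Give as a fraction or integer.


In perfect competition, profit is maximized where P = MC.
118 = 10 + 12Q
108 = 12Q
Q* = 108/12 = 9

9


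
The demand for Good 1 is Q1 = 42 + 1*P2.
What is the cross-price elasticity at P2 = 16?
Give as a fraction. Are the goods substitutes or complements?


dQ1/dP2 = 1
At P2 = 16: Q1 = 42 + 1*16 = 58
Exy = (dQ1/dP2)(P2/Q1) = 1 * 16 / 58 = 8/29
Since Exy > 0, the goods are substitutes.

8/29 (substitutes)


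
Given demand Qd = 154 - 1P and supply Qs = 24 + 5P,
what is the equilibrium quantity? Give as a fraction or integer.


First find equilibrium price:
154 - 1P = 24 + 5P
P* = 130/6 = 65/3
Then substitute into demand:
Q* = 154 - 1 * 65/3 = 397/3

397/3


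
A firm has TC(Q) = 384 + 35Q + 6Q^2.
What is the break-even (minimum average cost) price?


AC(Q) = 384/Q + 35 + 6Q
To minimize: dAC/dQ = -384/Q^2 + 6 = 0
Q^2 = 384/6 = 64
Q* = 8
Min AC = 384/8 + 35 + 6*8
Min AC = 48 + 35 + 48 = 131

131


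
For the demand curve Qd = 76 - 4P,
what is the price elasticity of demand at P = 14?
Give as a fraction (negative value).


dQ/dP = -4
At P = 14: Q = 76 - 4*14 = 20
E = (dQ/dP)(P/Q) = (-4)(14/20) = -14/5

-14/5


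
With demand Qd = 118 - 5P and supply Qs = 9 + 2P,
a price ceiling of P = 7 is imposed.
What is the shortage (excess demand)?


At P = 7:
Qd = 118 - 5*7 = 83
Qs = 9 + 2*7 = 23
Shortage = Qd - Qs = 83 - 23 = 60

60


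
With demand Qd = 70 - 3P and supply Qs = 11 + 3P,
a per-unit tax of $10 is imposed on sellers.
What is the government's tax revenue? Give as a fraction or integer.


With tax on sellers, new supply: Qs' = 11 + 3(P - 10)
= 3P - 19
New equilibrium quantity:
Q_new = 51/2
Tax revenue = tax * Q_new = 10 * 51/2 = 255

255


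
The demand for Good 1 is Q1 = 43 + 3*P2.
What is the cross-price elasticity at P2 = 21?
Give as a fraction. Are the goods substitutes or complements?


dQ1/dP2 = 3
At P2 = 21: Q1 = 43 + 3*21 = 106
Exy = (dQ1/dP2)(P2/Q1) = 3 * 21 / 106 = 63/106
Since Exy > 0, the goods are substitutes.

63/106 (substitutes)


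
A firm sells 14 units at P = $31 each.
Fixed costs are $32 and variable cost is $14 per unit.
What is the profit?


Total Revenue = P * Q = 31 * 14 = $434
Total Cost = FC + VC*Q = 32 + 14*14 = $228
Profit = TR - TC = 434 - 228 = $206

$206


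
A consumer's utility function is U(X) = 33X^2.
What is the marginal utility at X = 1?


MU = dU/dX = 33*2*X^(2-1)
MU = 66*X^1
At X = 1:
MU = 66 * 1^1
MU = 66 * 1 = 66

66


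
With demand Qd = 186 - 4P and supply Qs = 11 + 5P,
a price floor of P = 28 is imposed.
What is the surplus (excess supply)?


At P = 28:
Qd = 186 - 4*28 = 74
Qs = 11 + 5*28 = 151
Surplus = Qs - Qd = 151 - 74 = 77

77


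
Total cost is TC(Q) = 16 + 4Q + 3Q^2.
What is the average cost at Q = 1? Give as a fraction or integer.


TC(1) = 16 + 4*1 + 3*1^2
TC(1) = 16 + 4 + 3 = 23
AC = TC/Q = 23/1 = 23

23


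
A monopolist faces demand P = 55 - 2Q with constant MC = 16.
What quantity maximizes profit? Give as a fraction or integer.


TR = P*Q = (55 - 2Q)Q = 55Q - 2Q^2
MR = dTR/dQ = 55 - 4Q
Set MR = MC:
55 - 4Q = 16
39 = 4Q
Q* = 39/4 = 39/4

39/4


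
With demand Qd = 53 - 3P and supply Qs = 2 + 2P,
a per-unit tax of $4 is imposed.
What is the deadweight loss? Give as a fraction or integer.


Pre-tax equilibrium quantity: Q* = 112/5
Post-tax equilibrium quantity: Q_tax = 88/5
Reduction in quantity: Q* - Q_tax = 24/5
DWL = (1/2) * tax * (Q* - Q_tax)
DWL = (1/2) * 4 * 24/5 = 48/5

48/5


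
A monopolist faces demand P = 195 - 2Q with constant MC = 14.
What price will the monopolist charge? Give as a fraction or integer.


MR = 195 - 4Q
Set MR = MC: 195 - 4Q = 14
Q* = 181/4
Substitute into demand:
P* = 195 - 2*181/4 = 209/2

209/2


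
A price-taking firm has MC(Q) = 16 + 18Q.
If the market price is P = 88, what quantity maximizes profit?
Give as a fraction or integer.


In perfect competition, profit is maximized where P = MC.
88 = 16 + 18Q
72 = 18Q
Q* = 72/18 = 4

4


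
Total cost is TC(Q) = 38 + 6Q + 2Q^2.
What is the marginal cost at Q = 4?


MC = dTC/dQ = 6 + 2*2*Q
At Q = 4:
MC = 6 + 4*4
MC = 6 + 16 = 22

22


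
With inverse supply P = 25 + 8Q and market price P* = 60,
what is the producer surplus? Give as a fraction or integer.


Minimum supply price (at Q=0): P_min = 25
Quantity supplied at P* = 60:
Q* = (60 - 25)/8 = 35/8
PS = (1/2) * Q* * (P* - P_min)
PS = (1/2) * 35/8 * (60 - 25)
PS = (1/2) * 35/8 * 35 = 1225/16

1225/16


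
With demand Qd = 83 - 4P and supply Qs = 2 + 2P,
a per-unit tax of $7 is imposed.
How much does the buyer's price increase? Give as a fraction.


With a per-unit tax, the buyer's price increase depends on relative slopes.
Supply slope: d = 2, Demand slope: b = 4
Buyer's price increase = d * tax / (b + d)
= 2 * 7 / (4 + 2)
= 14 / 6 = 7/3

7/3


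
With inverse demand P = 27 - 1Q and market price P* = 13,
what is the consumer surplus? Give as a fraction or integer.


Maximum willingness to pay (at Q=0): P_max = 27
Quantity demanded at P* = 13:
Q* = (27 - 13)/1 = 14
CS = (1/2) * Q* * (P_max - P*)
CS = (1/2) * 14 * (27 - 13)
CS = (1/2) * 14 * 14 = 98

98


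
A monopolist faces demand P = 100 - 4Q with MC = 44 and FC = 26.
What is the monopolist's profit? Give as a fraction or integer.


MR = MC: 100 - 8Q = 44
Q* = 7
P* = 100 - 4*7 = 72
Profit = (P* - MC)*Q* - FC
= (72 - 44)*7 - 26
= 28*7 - 26
= 196 - 26 = 170

170


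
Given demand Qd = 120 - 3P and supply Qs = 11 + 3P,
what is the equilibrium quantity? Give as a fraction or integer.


First find equilibrium price:
120 - 3P = 11 + 3P
P* = 109/6 = 109/6
Then substitute into demand:
Q* = 120 - 3 * 109/6 = 131/2

131/2


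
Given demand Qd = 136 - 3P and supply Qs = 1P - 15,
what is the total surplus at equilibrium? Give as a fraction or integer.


Find equilibrium: 136 - 3P = 1P - 15
136 + 15 = 4P
P* = 151/4 = 151/4
Q* = 1*151/4 - 15 = 91/4
Inverse demand: P = 136/3 - Q/3, so P_max = 136/3
Inverse supply: P = 15 + Q/1, so P_min = 15
CS = (1/2) * 91/4 * (136/3 - 151/4) = 8281/96
PS = (1/2) * 91/4 * (151/4 - 15) = 8281/32
TS = CS + PS = 8281/96 + 8281/32 = 8281/24

8281/24


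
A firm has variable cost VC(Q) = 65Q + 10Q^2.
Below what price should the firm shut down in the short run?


AVC(Q) = VC(Q)/Q = 65 + 10Q
AVC is increasing in Q, so minimum AVC is at Q -> 0+.
Min AVC = 65
The firm should shut down if P < 65.

65


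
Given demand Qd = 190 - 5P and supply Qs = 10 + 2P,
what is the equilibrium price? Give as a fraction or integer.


At equilibrium, Qd = Qs.
190 - 5P = 10 + 2P
190 - 10 = 5P + 2P
180 = 7P
P* = 180/7 = 180/7

180/7


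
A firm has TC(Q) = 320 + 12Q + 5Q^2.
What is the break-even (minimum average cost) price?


AC(Q) = 320/Q + 12 + 5Q
To minimize: dAC/dQ = -320/Q^2 + 5 = 0
Q^2 = 320/5 = 64
Q* = 8
Min AC = 320/8 + 12 + 5*8
Min AC = 40 + 12 + 40 = 92

92


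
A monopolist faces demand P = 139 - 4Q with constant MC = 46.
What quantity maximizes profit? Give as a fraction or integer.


TR = P*Q = (139 - 4Q)Q = 139Q - 4Q^2
MR = dTR/dQ = 139 - 8Q
Set MR = MC:
139 - 8Q = 46
93 = 8Q
Q* = 93/8 = 93/8

93/8


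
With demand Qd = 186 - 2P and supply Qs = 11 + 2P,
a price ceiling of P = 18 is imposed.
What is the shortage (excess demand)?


At P = 18:
Qd = 186 - 2*18 = 150
Qs = 11 + 2*18 = 47
Shortage = Qd - Qs = 150 - 47 = 103

103


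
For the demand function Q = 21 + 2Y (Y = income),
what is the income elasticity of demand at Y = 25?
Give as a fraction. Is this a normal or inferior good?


dQ/dY = 2
At Y = 25: Q = 21 + 2*25 = 71
Ey = (dQ/dY)(Y/Q) = 2 * 25 / 71 = 50/71
Since Ey > 0, this is a normal good.

50/71 (normal good)


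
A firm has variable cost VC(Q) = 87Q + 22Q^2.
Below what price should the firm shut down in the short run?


AVC(Q) = VC(Q)/Q = 87 + 22Q
AVC is increasing in Q, so minimum AVC is at Q -> 0+.
Min AVC = 87
The firm should shut down if P < 87.

87


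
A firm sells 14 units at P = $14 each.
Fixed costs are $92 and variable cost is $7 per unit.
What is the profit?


Total Revenue = P * Q = 14 * 14 = $196
Total Cost = FC + VC*Q = 92 + 7*14 = $190
Profit = TR - TC = 196 - 190 = $6

$6


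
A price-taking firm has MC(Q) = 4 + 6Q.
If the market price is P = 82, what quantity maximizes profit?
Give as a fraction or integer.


In perfect competition, profit is maximized where P = MC.
82 = 4 + 6Q
78 = 6Q
Q* = 78/6 = 13

13


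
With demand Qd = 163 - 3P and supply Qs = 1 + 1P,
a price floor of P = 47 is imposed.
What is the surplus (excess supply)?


At P = 47:
Qd = 163 - 3*47 = 22
Qs = 1 + 1*47 = 48
Surplus = Qs - Qd = 48 - 22 = 26

26


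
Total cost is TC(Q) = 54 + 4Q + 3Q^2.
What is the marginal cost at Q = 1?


MC = dTC/dQ = 4 + 2*3*Q
At Q = 1:
MC = 4 + 6*1
MC = 4 + 6 = 10

10


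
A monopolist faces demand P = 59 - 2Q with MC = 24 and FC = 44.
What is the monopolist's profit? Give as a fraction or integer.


MR = MC: 59 - 4Q = 24
Q* = 35/4
P* = 59 - 2*35/4 = 83/2
Profit = (P* - MC)*Q* - FC
= (83/2 - 24)*35/4 - 44
= 35/2*35/4 - 44
= 1225/8 - 44 = 873/8

873/8


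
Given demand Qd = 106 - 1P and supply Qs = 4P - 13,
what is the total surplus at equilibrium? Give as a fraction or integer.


Find equilibrium: 106 - 1P = 4P - 13
106 + 13 = 5P
P* = 119/5 = 119/5
Q* = 4*119/5 - 13 = 411/5
Inverse demand: P = 106 - Q/1, so P_max = 106
Inverse supply: P = 13/4 + Q/4, so P_min = 13/4
CS = (1/2) * 411/5 * (106 - 119/5) = 168921/50
PS = (1/2) * 411/5 * (119/5 - 13/4) = 168921/200
TS = CS + PS = 168921/50 + 168921/200 = 168921/40

168921/40


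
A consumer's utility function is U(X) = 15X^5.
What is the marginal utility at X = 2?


MU = dU/dX = 15*5*X^(5-1)
MU = 75*X^4
At X = 2:
MU = 75 * 2^4
MU = 75 * 16 = 1200

1200


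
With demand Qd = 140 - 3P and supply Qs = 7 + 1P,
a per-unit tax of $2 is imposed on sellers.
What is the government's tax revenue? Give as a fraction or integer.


With tax on sellers, new supply: Qs' = 7 + 1(P - 2)
= 5 + 1P
New equilibrium quantity:
Q_new = 155/4
Tax revenue = tax * Q_new = 2 * 155/4 = 155/2

155/2


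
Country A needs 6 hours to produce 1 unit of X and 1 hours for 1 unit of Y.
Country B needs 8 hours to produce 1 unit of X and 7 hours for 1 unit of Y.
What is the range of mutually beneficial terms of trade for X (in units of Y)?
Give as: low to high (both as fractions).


Opportunity cost of X for Country A = hours_X / hours_Y = 6/1 = 6 units of Y
Opportunity cost of X for Country B = hours_X / hours_Y = 8/7 = 8/7 units of Y
Terms of trade must be between the two opportunity costs.
Range: 8/7 to 6

8/7 to 6


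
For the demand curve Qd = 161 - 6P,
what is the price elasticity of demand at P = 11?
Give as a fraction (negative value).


dQ/dP = -6
At P = 11: Q = 161 - 6*11 = 95
E = (dQ/dP)(P/Q) = (-6)(11/95) = -66/95

-66/95


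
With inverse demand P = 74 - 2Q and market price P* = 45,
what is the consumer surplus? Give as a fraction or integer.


Maximum willingness to pay (at Q=0): P_max = 74
Quantity demanded at P* = 45:
Q* = (74 - 45)/2 = 29/2
CS = (1/2) * Q* * (P_max - P*)
CS = (1/2) * 29/2 * (74 - 45)
CS = (1/2) * 29/2 * 29 = 841/4

841/4


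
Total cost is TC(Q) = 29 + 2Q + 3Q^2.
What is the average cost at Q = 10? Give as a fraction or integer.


TC(10) = 29 + 2*10 + 3*10^2
TC(10) = 29 + 20 + 300 = 349
AC = TC/Q = 349/10 = 349/10

349/10


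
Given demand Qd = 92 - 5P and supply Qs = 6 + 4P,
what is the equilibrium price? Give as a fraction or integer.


At equilibrium, Qd = Qs.
92 - 5P = 6 + 4P
92 - 6 = 5P + 4P
86 = 9P
P* = 86/9 = 86/9

86/9


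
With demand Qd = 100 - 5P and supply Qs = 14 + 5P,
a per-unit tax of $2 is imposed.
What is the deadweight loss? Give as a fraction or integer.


Pre-tax equilibrium quantity: Q* = 57
Post-tax equilibrium quantity: Q_tax = 52
Reduction in quantity: Q* - Q_tax = 5
DWL = (1/2) * tax * (Q* - Q_tax)
DWL = (1/2) * 2 * 5 = 5

5


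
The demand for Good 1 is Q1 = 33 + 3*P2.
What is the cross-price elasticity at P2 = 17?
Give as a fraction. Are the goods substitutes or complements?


dQ1/dP2 = 3
At P2 = 17: Q1 = 33 + 3*17 = 84
Exy = (dQ1/dP2)(P2/Q1) = 3 * 17 / 84 = 17/28
Since Exy > 0, the goods are substitutes.

17/28 (substitutes)


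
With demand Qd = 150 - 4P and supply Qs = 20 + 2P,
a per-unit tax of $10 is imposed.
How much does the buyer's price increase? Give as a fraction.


With a per-unit tax, the buyer's price increase depends on relative slopes.
Supply slope: d = 2, Demand slope: b = 4
Buyer's price increase = d * tax / (b + d)
= 2 * 10 / (4 + 2)
= 20 / 6 = 10/3

10/3


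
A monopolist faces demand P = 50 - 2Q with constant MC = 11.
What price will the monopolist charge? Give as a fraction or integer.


MR = 50 - 4Q
Set MR = MC: 50 - 4Q = 11
Q* = 39/4
Substitute into demand:
P* = 50 - 2*39/4 = 61/2

61/2


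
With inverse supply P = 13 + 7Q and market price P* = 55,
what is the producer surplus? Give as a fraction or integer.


Minimum supply price (at Q=0): P_min = 13
Quantity supplied at P* = 55:
Q* = (55 - 13)/7 = 6
PS = (1/2) * Q* * (P* - P_min)
PS = (1/2) * 6 * (55 - 13)
PS = (1/2) * 6 * 42 = 126

126


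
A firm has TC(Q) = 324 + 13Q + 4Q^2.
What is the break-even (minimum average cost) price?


AC(Q) = 324/Q + 13 + 4Q
To minimize: dAC/dQ = -324/Q^2 + 4 = 0
Q^2 = 324/4 = 81
Q* = 9
Min AC = 324/9 + 13 + 4*9
Min AC = 36 + 13 + 36 = 85

85


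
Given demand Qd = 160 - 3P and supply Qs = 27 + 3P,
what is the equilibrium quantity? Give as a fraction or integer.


First find equilibrium price:
160 - 3P = 27 + 3P
P* = 133/6 = 133/6
Then substitute into demand:
Q* = 160 - 3 * 133/6 = 187/2

187/2


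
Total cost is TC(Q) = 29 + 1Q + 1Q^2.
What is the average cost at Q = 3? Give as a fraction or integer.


TC(3) = 29 + 1*3 + 1*3^2
TC(3) = 29 + 3 + 9 = 41
AC = TC/Q = 41/3 = 41/3

41/3


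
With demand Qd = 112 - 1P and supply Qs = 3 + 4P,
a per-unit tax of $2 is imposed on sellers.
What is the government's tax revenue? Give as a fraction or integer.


With tax on sellers, new supply: Qs' = 3 + 4(P - 2)
= 4P - 5
New equilibrium quantity:
Q_new = 443/5
Tax revenue = tax * Q_new = 2 * 443/5 = 886/5

886/5


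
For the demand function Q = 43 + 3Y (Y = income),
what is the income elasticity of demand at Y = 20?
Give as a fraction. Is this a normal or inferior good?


dQ/dY = 3
At Y = 20: Q = 43 + 3*20 = 103
Ey = (dQ/dY)(Y/Q) = 3 * 20 / 103 = 60/103
Since Ey > 0, this is a normal good.

60/103 (normal good)


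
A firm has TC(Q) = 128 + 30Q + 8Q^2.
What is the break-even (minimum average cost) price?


AC(Q) = 128/Q + 30 + 8Q
To minimize: dAC/dQ = -128/Q^2 + 8 = 0
Q^2 = 128/8 = 16
Q* = 4
Min AC = 128/4 + 30 + 8*4
Min AC = 32 + 30 + 32 = 94

94


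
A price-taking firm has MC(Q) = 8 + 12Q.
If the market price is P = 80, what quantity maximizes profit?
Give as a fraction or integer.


In perfect competition, profit is maximized where P = MC.
80 = 8 + 12Q
72 = 12Q
Q* = 72/12 = 6

6


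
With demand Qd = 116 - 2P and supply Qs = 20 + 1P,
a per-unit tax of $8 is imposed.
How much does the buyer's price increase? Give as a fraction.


With a per-unit tax, the buyer's price increase depends on relative slopes.
Supply slope: d = 1, Demand slope: b = 2
Buyer's price increase = d * tax / (b + d)
= 1 * 8 / (2 + 1)
= 8 / 3 = 8/3

8/3


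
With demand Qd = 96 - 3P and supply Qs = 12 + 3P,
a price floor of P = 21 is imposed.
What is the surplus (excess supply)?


At P = 21:
Qd = 96 - 3*21 = 33
Qs = 12 + 3*21 = 75
Surplus = Qs - Qd = 75 - 33 = 42

42


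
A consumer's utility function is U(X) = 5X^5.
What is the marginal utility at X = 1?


MU = dU/dX = 5*5*X^(5-1)
MU = 25*X^4
At X = 1:
MU = 25 * 1^4
MU = 25 * 1 = 25

25


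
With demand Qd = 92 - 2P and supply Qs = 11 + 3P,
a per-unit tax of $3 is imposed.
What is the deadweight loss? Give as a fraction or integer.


Pre-tax equilibrium quantity: Q* = 298/5
Post-tax equilibrium quantity: Q_tax = 56
Reduction in quantity: Q* - Q_tax = 18/5
DWL = (1/2) * tax * (Q* - Q_tax)
DWL = (1/2) * 3 * 18/5 = 27/5

27/5


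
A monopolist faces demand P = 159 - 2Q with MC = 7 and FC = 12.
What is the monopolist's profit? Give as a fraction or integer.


MR = MC: 159 - 4Q = 7
Q* = 38
P* = 159 - 2*38 = 83
Profit = (P* - MC)*Q* - FC
= (83 - 7)*38 - 12
= 76*38 - 12
= 2888 - 12 = 2876

2876


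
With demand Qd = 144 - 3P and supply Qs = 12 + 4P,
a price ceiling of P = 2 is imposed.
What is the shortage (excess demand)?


At P = 2:
Qd = 144 - 3*2 = 138
Qs = 12 + 4*2 = 20
Shortage = Qd - Qs = 138 - 20 = 118

118


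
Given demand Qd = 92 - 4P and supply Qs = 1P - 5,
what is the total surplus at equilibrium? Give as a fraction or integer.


Find equilibrium: 92 - 4P = 1P - 5
92 + 5 = 5P
P* = 97/5 = 97/5
Q* = 1*97/5 - 5 = 72/5
Inverse demand: P = 23 - Q/4, so P_max = 23
Inverse supply: P = 5 + Q/1, so P_min = 5
CS = (1/2) * 72/5 * (23 - 97/5) = 648/25
PS = (1/2) * 72/5 * (97/5 - 5) = 2592/25
TS = CS + PS = 648/25 + 2592/25 = 648/5

648/5


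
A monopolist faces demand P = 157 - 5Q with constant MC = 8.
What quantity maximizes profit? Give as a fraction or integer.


TR = P*Q = (157 - 5Q)Q = 157Q - 5Q^2
MR = dTR/dQ = 157 - 10Q
Set MR = MC:
157 - 10Q = 8
149 = 10Q
Q* = 149/10 = 149/10

149/10


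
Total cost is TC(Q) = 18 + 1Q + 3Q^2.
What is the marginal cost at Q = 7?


MC = dTC/dQ = 1 + 2*3*Q
At Q = 7:
MC = 1 + 6*7
MC = 1 + 42 = 43

43


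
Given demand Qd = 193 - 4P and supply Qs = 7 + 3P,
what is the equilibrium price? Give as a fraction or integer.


At equilibrium, Qd = Qs.
193 - 4P = 7 + 3P
193 - 7 = 4P + 3P
186 = 7P
P* = 186/7 = 186/7

186/7


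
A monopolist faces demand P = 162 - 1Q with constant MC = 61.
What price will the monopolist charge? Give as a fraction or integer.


MR = 162 - 2Q
Set MR = MC: 162 - 2Q = 61
Q* = 101/2
Substitute into demand:
P* = 162 - 1*101/2 = 223/2

223/2


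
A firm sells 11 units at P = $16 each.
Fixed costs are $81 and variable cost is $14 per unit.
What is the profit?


Total Revenue = P * Q = 16 * 11 = $176
Total Cost = FC + VC*Q = 81 + 14*11 = $235
Profit = TR - TC = 176 - 235 = $-59

$-59


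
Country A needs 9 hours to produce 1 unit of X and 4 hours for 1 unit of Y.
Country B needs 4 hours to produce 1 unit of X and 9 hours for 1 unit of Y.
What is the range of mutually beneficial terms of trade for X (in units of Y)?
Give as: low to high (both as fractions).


Opportunity cost of X for Country A = hours_X / hours_Y = 9/4 = 9/4 units of Y
Opportunity cost of X for Country B = hours_X / hours_Y = 4/9 = 4/9 units of Y
Terms of trade must be between the two opportunity costs.
Range: 4/9 to 9/4

4/9 to 9/4


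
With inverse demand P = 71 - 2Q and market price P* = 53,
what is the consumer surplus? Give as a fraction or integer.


Maximum willingness to pay (at Q=0): P_max = 71
Quantity demanded at P* = 53:
Q* = (71 - 53)/2 = 9
CS = (1/2) * Q* * (P_max - P*)
CS = (1/2) * 9 * (71 - 53)
CS = (1/2) * 9 * 18 = 81

81


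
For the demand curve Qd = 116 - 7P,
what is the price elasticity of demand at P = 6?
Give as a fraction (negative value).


dQ/dP = -7
At P = 6: Q = 116 - 7*6 = 74
E = (dQ/dP)(P/Q) = (-7)(6/74) = -21/37

-21/37


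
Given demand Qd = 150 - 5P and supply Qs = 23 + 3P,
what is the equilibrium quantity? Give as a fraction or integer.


First find equilibrium price:
150 - 5P = 23 + 3P
P* = 127/8 = 127/8
Then substitute into demand:
Q* = 150 - 5 * 127/8 = 565/8

565/8


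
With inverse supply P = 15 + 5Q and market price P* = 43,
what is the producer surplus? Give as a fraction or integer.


Minimum supply price (at Q=0): P_min = 15
Quantity supplied at P* = 43:
Q* = (43 - 15)/5 = 28/5
PS = (1/2) * Q* * (P* - P_min)
PS = (1/2) * 28/5 * (43 - 15)
PS = (1/2) * 28/5 * 28 = 392/5

392/5


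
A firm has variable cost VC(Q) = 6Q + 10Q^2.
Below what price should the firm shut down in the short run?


AVC(Q) = VC(Q)/Q = 6 + 10Q
AVC is increasing in Q, so minimum AVC is at Q -> 0+.
Min AVC = 6
The firm should shut down if P < 6.

6


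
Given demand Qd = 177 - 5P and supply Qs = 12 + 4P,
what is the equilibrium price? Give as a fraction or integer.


At equilibrium, Qd = Qs.
177 - 5P = 12 + 4P
177 - 12 = 5P + 4P
165 = 9P
P* = 165/9 = 55/3

55/3


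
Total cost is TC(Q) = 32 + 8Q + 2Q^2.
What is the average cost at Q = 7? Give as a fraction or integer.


TC(7) = 32 + 8*7 + 2*7^2
TC(7) = 32 + 56 + 98 = 186
AC = TC/Q = 186/7 = 186/7

186/7


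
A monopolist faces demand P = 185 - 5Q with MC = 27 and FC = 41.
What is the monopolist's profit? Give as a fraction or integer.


MR = MC: 185 - 10Q = 27
Q* = 79/5
P* = 185 - 5*79/5 = 106
Profit = (P* - MC)*Q* - FC
= (106 - 27)*79/5 - 41
= 79*79/5 - 41
= 6241/5 - 41 = 6036/5

6036/5


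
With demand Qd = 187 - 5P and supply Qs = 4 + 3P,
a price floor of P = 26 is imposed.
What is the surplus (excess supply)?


At P = 26:
Qd = 187 - 5*26 = 57
Qs = 4 + 3*26 = 82
Surplus = Qs - Qd = 82 - 57 = 25

25


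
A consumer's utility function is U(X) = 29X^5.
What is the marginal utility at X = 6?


MU = dU/dX = 29*5*X^(5-1)
MU = 145*X^4
At X = 6:
MU = 145 * 6^4
MU = 145 * 1296 = 187920

187920


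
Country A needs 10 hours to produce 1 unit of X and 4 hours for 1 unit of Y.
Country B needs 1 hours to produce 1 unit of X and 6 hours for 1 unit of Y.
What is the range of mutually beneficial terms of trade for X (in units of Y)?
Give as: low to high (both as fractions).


Opportunity cost of X for Country A = hours_X / hours_Y = 10/4 = 5/2 units of Y
Opportunity cost of X for Country B = hours_X / hours_Y = 1/6 = 1/6 units of Y
Terms of trade must be between the two opportunity costs.
Range: 1/6 to 5/2

1/6 to 5/2


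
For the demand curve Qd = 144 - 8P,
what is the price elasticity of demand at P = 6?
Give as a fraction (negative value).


dQ/dP = -8
At P = 6: Q = 144 - 8*6 = 96
E = (dQ/dP)(P/Q) = (-8)(6/96) = -1/2

-1/2


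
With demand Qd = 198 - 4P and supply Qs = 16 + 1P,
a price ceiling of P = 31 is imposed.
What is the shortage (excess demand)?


At P = 31:
Qd = 198 - 4*31 = 74
Qs = 16 + 1*31 = 47
Shortage = Qd - Qs = 74 - 47 = 27

27


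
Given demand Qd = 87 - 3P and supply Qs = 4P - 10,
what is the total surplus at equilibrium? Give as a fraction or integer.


Find equilibrium: 87 - 3P = 4P - 10
87 + 10 = 7P
P* = 97/7 = 97/7
Q* = 4*97/7 - 10 = 318/7
Inverse demand: P = 29 - Q/3, so P_max = 29
Inverse supply: P = 5/2 + Q/4, so P_min = 5/2
CS = (1/2) * 318/7 * (29 - 97/7) = 16854/49
PS = (1/2) * 318/7 * (97/7 - 5/2) = 25281/98
TS = CS + PS = 16854/49 + 25281/98 = 8427/14

8427/14


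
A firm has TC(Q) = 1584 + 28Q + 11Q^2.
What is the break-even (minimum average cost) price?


AC(Q) = 1584/Q + 28 + 11Q
To minimize: dAC/dQ = -1584/Q^2 + 11 = 0
Q^2 = 1584/11 = 144
Q* = 12
Min AC = 1584/12 + 28 + 11*12
Min AC = 132 + 28 + 132 = 292

292


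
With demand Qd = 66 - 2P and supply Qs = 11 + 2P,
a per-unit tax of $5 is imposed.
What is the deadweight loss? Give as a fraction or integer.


Pre-tax equilibrium quantity: Q* = 77/2
Post-tax equilibrium quantity: Q_tax = 67/2
Reduction in quantity: Q* - Q_tax = 5
DWL = (1/2) * tax * (Q* - Q_tax)
DWL = (1/2) * 5 * 5 = 25/2

25/2


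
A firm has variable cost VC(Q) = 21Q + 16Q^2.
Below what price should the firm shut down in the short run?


AVC(Q) = VC(Q)/Q = 21 + 16Q
AVC is increasing in Q, so minimum AVC is at Q -> 0+.
Min AVC = 21
The firm should shut down if P < 21.

21


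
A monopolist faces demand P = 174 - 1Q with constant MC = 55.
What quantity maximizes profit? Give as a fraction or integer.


TR = P*Q = (174 - 1Q)Q = 174Q - 1Q^2
MR = dTR/dQ = 174 - 2Q
Set MR = MC:
174 - 2Q = 55
119 = 2Q
Q* = 119/2 = 119/2

119/2


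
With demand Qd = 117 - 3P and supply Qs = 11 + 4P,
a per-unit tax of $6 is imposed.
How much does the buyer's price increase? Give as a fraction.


With a per-unit tax, the buyer's price increase depends on relative slopes.
Supply slope: d = 4, Demand slope: b = 3
Buyer's price increase = d * tax / (b + d)
= 4 * 6 / (3 + 4)
= 24 / 7 = 24/7

24/7


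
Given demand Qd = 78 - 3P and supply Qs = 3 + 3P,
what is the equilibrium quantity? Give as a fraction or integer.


First find equilibrium price:
78 - 3P = 3 + 3P
P* = 75/6 = 25/2
Then substitute into demand:
Q* = 78 - 3 * 25/2 = 81/2

81/2


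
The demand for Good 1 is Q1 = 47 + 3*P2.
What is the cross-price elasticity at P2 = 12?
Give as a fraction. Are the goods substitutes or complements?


dQ1/dP2 = 3
At P2 = 12: Q1 = 47 + 3*12 = 83
Exy = (dQ1/dP2)(P2/Q1) = 3 * 12 / 83 = 36/83
Since Exy > 0, the goods are substitutes.

36/83 (substitutes)


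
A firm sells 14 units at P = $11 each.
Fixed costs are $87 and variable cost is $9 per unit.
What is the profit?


Total Revenue = P * Q = 11 * 14 = $154
Total Cost = FC + VC*Q = 87 + 9*14 = $213
Profit = TR - TC = 154 - 213 = $-59

$-59


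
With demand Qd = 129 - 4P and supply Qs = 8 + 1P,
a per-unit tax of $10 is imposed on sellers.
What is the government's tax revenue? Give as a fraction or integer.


With tax on sellers, new supply: Qs' = 8 + 1(P - 10)
= 1P - 2
New equilibrium quantity:
Q_new = 121/5
Tax revenue = tax * Q_new = 10 * 121/5 = 242

242


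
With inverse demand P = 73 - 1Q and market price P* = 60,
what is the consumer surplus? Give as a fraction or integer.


Maximum willingness to pay (at Q=0): P_max = 73
Quantity demanded at P* = 60:
Q* = (73 - 60)/1 = 13
CS = (1/2) * Q* * (P_max - P*)
CS = (1/2) * 13 * (73 - 60)
CS = (1/2) * 13 * 13 = 169/2

169/2


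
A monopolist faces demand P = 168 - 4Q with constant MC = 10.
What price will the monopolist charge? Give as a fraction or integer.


MR = 168 - 8Q
Set MR = MC: 168 - 8Q = 10
Q* = 79/4
Substitute into demand:
P* = 168 - 4*79/4 = 89

89


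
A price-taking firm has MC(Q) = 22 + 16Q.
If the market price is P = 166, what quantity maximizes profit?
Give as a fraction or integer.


In perfect competition, profit is maximized where P = MC.
166 = 22 + 16Q
144 = 16Q
Q* = 144/16 = 9

9


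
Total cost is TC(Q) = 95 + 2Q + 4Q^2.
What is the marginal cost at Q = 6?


MC = dTC/dQ = 2 + 2*4*Q
At Q = 6:
MC = 2 + 8*6
MC = 2 + 48 = 50

50


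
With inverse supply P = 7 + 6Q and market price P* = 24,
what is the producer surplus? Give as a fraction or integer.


Minimum supply price (at Q=0): P_min = 7
Quantity supplied at P* = 24:
Q* = (24 - 7)/6 = 17/6
PS = (1/2) * Q* * (P* - P_min)
PS = (1/2) * 17/6 * (24 - 7)
PS = (1/2) * 17/6 * 17 = 289/12

289/12


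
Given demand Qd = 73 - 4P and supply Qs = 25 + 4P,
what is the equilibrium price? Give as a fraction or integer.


At equilibrium, Qd = Qs.
73 - 4P = 25 + 4P
73 - 25 = 4P + 4P
48 = 8P
P* = 48/8 = 6

6


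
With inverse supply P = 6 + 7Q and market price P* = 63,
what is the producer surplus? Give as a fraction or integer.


Minimum supply price (at Q=0): P_min = 6
Quantity supplied at P* = 63:
Q* = (63 - 6)/7 = 57/7
PS = (1/2) * Q* * (P* - P_min)
PS = (1/2) * 57/7 * (63 - 6)
PS = (1/2) * 57/7 * 57 = 3249/14

3249/14


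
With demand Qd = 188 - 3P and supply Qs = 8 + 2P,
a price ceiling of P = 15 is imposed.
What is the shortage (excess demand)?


At P = 15:
Qd = 188 - 3*15 = 143
Qs = 8 + 2*15 = 38
Shortage = Qd - Qs = 143 - 38 = 105

105
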